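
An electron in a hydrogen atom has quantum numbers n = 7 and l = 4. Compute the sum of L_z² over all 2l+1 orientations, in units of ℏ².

Σ(L_z)² = 60 ℏ²

m_l runs from −4 to 4, i.e. {-4, -3, -2, -1, 0, 1, 2, 3, 4}.
Summing m² from −4 to 4: Σ m_l² = 60.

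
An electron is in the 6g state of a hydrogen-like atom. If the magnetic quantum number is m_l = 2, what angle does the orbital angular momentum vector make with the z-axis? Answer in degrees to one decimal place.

For 6g, l = 4.
|L| = √(l(l+1)) ℏ = 2√5 ℏ.
L_z = m_l ℏ = 2ℏ.
cos θ = L_z/|L| = 2/√20, so θ ≈ 63.4°.

θ ≈ 63.4°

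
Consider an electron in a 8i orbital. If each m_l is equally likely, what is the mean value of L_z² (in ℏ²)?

⟨L_z²⟩ = 14 ℏ²

For 8i, l = 6.
The allowed m_l values are -6, -5, -4, -3, -2, -1, 0, 1, 2, 3, 4, 5, 6.
⟨L_z²⟩ = ℏ²·l(l+1)/3 = 14ℏ².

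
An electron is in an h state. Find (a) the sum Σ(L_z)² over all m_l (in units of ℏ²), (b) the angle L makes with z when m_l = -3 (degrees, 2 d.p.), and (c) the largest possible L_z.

An h state has l = 5.
Σ m_l² = 110, so Σ(L_z)² = 110 ℏ².
For m_l = -3: cos θ = -3/√30, θ ≈ 123.21°.
L_z,max = lℏ = 5ℏ.

Σ(L_z)² = 110 ℏ²; θ(m_l=-3) ≈ 123.21°; L_z,max = 5ℏ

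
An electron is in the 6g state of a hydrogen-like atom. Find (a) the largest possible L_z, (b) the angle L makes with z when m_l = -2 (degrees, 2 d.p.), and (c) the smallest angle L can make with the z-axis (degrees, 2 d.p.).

L_z,max = 4ℏ; θ(m_l=-2) ≈ 116.57°; θ_min ≈ 26.57°

6g means n = 6, l = 4.
L_z,max = lℏ = 4ℏ.
For m_l = -2: cos θ = -2/√20, θ ≈ 116.57°.
cos θ_min = 4/√20, so θ_min ≈ 26.57°.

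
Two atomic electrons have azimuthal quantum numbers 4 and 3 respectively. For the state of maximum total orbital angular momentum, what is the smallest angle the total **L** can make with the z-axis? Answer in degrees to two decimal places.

θ_min ≈ 20.70°

By the triangle rule, |l₁ − l₂| ≤ L ≤ l₁ + l₂.
Allowed values: L = 1, 2, 3, 4, 5, 6, 7.
The maximum is L = 7, with |L_tot| = ℏ√(7·8) = 2√14 ℏ.
The minimum angle with z is arccos(7/√56) ≈ 20.70°.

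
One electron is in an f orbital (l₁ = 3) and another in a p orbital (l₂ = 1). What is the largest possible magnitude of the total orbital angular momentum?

|L_tot|_max = 2√5 ℏ ≈ 4.472ℏ

L runs from |3 − 1| = 2 to 3 + 1 = 4.
L ∈ {2, 3, 4}.
The largest magnitude corresponds to L = 4: |L_tot| = ℏ√(4·5) = 2√5 ℏ.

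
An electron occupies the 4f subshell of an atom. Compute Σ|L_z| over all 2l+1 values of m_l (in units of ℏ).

For 4f, l = 3.
m_l runs from −3 to 3, i.e. {-3, -2, -1, 0, 1, 2, 3}.
Σ|m_l| = 2(1+2+…+3) = 12.

Σ|L_z| = 12 ℏ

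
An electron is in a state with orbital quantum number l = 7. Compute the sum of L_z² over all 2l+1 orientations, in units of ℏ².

Σ(L_z)² = 280 ℏ²

m_l runs from −7 to 7, i.e. {-7, -6, -5, -4, -3, -2, -1, 0, 1, 2, 3, 4, 5, 6, 7}.
Σ m_l² = 2·(1 + 4 + 9 + 16 + 25 + 36 + 49) = 280.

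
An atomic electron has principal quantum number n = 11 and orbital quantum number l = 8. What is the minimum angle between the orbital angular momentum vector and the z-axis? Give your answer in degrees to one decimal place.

θ_min ≈ 19.5°

|L| = ℏ√(l(l+1)) = 6√2 ℏ.
The smallest angle corresponds to the largest L_z, i.e. m_l = l = 8, giving L_z = 8ℏ.
cos θ_min = 8/√72, so θ_min ≈ 19.5°.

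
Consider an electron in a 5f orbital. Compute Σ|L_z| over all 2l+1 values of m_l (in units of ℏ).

Σ|L_z| = 12 ℏ

5f means n = 5, l = 3.
m_l ∈ {-3, -2, -1, 0, 1, 2, 3}.
Σ|m_l| = 2(1+2+…+3) = 12.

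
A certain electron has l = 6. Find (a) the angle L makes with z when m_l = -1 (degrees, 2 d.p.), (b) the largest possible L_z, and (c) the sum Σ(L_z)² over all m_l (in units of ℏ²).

θ(m_l=-1) ≈ 98.88°; L_z,max = 6ℏ; Σ(L_z)² = 182 ℏ²

For m_l = -1: cos θ = -1/√42, θ ≈ 98.88°.
L_z,max = lℏ = 6ℏ.
Σ m_l² = 182, so Σ(L_z)² = 182 ℏ².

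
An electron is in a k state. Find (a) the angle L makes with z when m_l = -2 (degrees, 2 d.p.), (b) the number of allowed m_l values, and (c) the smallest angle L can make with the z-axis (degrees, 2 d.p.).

A k state has l = 7.
For m_l = -2: cos θ = -2/√56, θ ≈ 105.50°.
There are 2l+1 = 15 values of m_l.
cos θ_min = 7/√56, so θ_min ≈ 20.70°.

θ(m_l=-2) ≈ 105.50°; 15 values; θ_min ≈ 20.70°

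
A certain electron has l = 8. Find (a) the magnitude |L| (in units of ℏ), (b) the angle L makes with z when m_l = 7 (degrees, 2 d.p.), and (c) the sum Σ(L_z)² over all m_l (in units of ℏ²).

|L| = 6√2 ℏ ≈ 8.485ℏ; θ(m_l=7) ≈ 34.42°; Σ(L_z)² = 408 ℏ²

|L| = ℏ√(8·9) = 6√2 ℏ ≈ 8.485ℏ.
For m_l = 7: cos θ = 7/√72, θ ≈ 34.42°.
Σ m_l² = 408, so Σ(L_z)² = 408 ℏ².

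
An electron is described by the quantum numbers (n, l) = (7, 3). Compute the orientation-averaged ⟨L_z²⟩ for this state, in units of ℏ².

⟨L_z²⟩ = 4 ℏ²

m_l ∈ {-3, -2, -1, 0, 1, 2, 3}.
⟨L_z²⟩ = ℏ²·l(l+1)/3 = 4ℏ².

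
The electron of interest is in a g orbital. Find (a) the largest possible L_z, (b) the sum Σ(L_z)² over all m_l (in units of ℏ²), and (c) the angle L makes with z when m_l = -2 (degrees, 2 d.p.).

L_z,max = 4ℏ; Σ(L_z)² = 60 ℏ²; θ(m_l=-2) ≈ 116.57°

A g state has l = 4.
L_z,max = lℏ = 4ℏ.
Σ m_l² = 60, so Σ(L_z)² = 60 ℏ².
For m_l = -2: cos θ = -2/√20, θ ≈ 116.57°.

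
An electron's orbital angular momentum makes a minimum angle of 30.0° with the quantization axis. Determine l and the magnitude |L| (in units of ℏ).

At minimum angle, m_l = l, so cos θ = l/√(l(l+1)); cos²θ = l/(l+1) = 0.7500.
Thus l = 0.7500/(1 − 0.7500) ≈ 3.
Then |L| = ℏ√(3·4) = 2√3 ℏ.

l = 3, |L| = 2√3 ℏ ≈ 3.464ℏ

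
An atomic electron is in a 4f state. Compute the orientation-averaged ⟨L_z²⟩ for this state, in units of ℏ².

⟨L_z²⟩ = 4 ℏ²

The 4f subshell has l = 3.
m_l ∈ {-3, -2, -1, 0, 1, 2, 3}.
Average of L_z² over 7 states: 28/7 ℏ² = 4 ℏ².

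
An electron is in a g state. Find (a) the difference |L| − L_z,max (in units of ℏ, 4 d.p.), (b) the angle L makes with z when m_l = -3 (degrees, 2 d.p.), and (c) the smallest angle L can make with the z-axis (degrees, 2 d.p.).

|L|−L_z,max ≈ 0.4721ℏ; θ(m_l=-3) ≈ 132.13°; θ_min ≈ 26.57°

For a g orbital, l = 4.
|L| − L_z,max = (2√5 − 4)ℏ ≈ 0.4721ℏ.
For m_l = -3: cos θ = -3/√20, θ ≈ 132.13°.
cos θ_min = 4/√20, so θ_min ≈ 26.57°.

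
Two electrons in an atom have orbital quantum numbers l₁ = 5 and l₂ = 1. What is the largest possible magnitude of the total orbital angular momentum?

Angular momentum addition gives L = |l₁ − l₂|, …, l₁ + l₂.
Allowed values: L = 4, 5, 6.
The largest magnitude corresponds to L = 6: |L_tot| = ℏ√(6·7) = √42 ℏ.

|L_tot|_max = √42 ℏ ≈ 6.481ℏ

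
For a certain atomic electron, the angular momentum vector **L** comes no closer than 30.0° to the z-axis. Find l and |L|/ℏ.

l = 3, |L| = 2√3 ℏ ≈ 3.464ℏ

At minimum angle, m_l = l, so cos θ = l/√(l(l+1)); cos²θ = l/(l+1) = 0.7500.
l = cos²θ/sin²θ ≈ 3.
Then |L| = ℏ√(3·4) = 2√3 ℏ.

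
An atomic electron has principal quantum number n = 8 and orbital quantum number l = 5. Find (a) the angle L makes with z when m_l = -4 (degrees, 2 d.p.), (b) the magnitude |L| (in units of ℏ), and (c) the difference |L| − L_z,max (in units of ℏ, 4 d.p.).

For m_l = -4: cos θ = -4/√30, θ ≈ 136.91°.
|L| = ℏ√(5·6) = √30 ℏ ≈ 5.477ℏ.
|L| − L_z,max = (√30 − 5)ℏ ≈ 0.4772ℏ.

θ(m_l=-4) ≈ 136.91°; |L| = √30 ℏ ≈ 5.477ℏ; |L|−L_z,max ≈ 0.4772ℏ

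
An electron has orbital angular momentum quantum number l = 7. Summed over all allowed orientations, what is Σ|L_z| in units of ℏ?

m_l ∈ {-7, -6, -5, -4, -3, -2, -1, 0, 1, 2, 3, 4, 5, 6, 7}.
Σ|m_l| = 2(1+2+…+7) = 56.

Σ|L_z| = 56 ℏ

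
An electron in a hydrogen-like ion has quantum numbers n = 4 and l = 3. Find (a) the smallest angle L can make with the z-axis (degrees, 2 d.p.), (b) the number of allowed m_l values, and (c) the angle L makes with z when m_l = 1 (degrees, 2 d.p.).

θ_min ≈ 30.00°; 7 values; θ(m_l=1) ≈ 73.22°

cos θ_min = 3/√12, so θ_min ≈ 30.00°.
There are 2l+1 = 7 values of m_l.
For m_l = 1: cos θ = 1/√12, θ ≈ 73.22°.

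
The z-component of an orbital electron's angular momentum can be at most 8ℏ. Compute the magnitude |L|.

L_z,max = lℏ, so l = 8.
Then |L| = ℏ√(8·9) = 6√2 ℏ.

|L| = 6√2 ℏ ≈ 8.485ℏ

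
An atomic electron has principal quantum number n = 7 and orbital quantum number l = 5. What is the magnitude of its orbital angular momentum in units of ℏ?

|L| = ℏ√(l(l+1)) = ℏ√(5·6) = √30 ℏ

|L| = √30 ℏ ≈ 5.477ℏ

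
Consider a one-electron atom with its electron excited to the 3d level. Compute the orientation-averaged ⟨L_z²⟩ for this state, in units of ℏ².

⟨L_z²⟩ = 2 ℏ²

The 3d level has l = 2.
m_l ∈ {-2, -1, 0, 1, 2}.
⟨L_z²⟩ = ℏ²·l(l+1)/3 = 2ℏ².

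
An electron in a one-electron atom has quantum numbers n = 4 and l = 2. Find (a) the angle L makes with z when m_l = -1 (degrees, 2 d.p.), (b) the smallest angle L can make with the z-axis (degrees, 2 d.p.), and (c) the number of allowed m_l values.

For m_l = -1: cos θ = -1/√6, θ ≈ 114.09°.
cos θ_min = 2/√6, so θ_min ≈ 35.26°.
There are 2l+1 = 5 values of m_l.

θ(m_l=-1) ≈ 114.09°; θ_min ≈ 35.26°; 5 values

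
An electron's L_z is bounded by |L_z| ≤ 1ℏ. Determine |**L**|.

The maximum L_z equals lℏ, giving l = 1.
|L| = ℏ√(l(l+1)) = √2 ℏ.

|L| = √2 ℏ ≈ 1.414ℏ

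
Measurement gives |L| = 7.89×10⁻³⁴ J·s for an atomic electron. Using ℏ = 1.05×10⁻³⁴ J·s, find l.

Dividing by ℏ: |L|/ℏ ≈ 7.514.
(|L|/ℏ)² = l(l+1) ≈ 56.46 ⇒ l = 7.

l = 7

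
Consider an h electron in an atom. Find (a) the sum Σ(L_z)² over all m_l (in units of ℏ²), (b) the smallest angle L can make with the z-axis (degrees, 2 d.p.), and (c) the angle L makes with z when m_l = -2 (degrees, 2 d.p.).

Σ(L_z)² = 110 ℏ²; θ_min ≈ 24.09°; θ(m_l=-2) ≈ 111.42°

For an h orbital, l = 5.
Σ m_l² = 110, so Σ(L_z)² = 110 ℏ².
cos θ_min = 5/√30, so θ_min ≈ 24.09°.
For m_l = -2: cos θ = -2/√30, θ ≈ 111.42°.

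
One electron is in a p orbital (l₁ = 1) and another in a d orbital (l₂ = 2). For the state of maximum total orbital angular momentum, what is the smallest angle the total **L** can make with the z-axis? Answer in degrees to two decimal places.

θ_min ≈ 30.00°

By the triangle rule, |l₁ − l₂| ≤ L ≤ l₁ + l₂.
L ∈ {1, 2, 3}.
The maximum is L = 3, with |L_tot| = ℏ√(3·4) = 2√3 ℏ.
The minimum angle with z is arccos(3/√12) ≈ 30.00°.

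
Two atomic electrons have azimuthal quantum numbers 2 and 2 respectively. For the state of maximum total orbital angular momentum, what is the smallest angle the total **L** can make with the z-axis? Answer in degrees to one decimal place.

θ_min ≈ 26.6°

Angular momentum addition gives L = |l₁ − l₂|, …, l₁ + l₂.
L ∈ {0, 1, 2, 3, 4}.
The maximum is L = 4, with |L_tot| = ℏ√(4·5) = 2√5 ℏ.
The minimum angle with z is arccos(4/√20) ≈ 26.6°.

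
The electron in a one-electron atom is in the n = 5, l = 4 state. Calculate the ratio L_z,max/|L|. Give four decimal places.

|L| = 2√5 ℏ ≈ 4.4721ℏ, while L_z,max = lℏ = 4ℏ.
L_z,max/|L| = 4/√20 = 0.8944.

L_z,max/|L| = 0.8944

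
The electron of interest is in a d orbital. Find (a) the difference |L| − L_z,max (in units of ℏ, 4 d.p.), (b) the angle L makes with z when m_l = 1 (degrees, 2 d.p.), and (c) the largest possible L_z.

|L|−L_z,max ≈ 0.4495ℏ; θ(m_l=1) ≈ 65.91°; L_z,max = 2ℏ

A d state has l = 2.
|L| − L_z,max = (√6 − 2)ℏ ≈ 0.4495ℏ.
For m_l = 1: cos θ = 1/√6, θ ≈ 65.91°.
L_z,max = lℏ = 2ℏ.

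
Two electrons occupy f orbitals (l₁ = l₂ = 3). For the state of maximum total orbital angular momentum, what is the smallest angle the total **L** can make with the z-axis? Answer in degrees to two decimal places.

θ_min ≈ 22.21°

L runs from |3 − 3| = 0 to 3 + 3 = 6.
Allowed values: L = 0, 1, 2, 3, 4, 5, 6.
The maximum is L = 6, with |L_tot| = ℏ√(6·7) = √42 ℏ.
The minimum angle with z is arccos(6/√42) ≈ 22.21°.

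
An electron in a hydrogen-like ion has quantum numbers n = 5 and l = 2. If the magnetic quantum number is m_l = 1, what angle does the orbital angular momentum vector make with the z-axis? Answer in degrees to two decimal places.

|L| = ℏ√(l(l+1)) = √6 ℏ.
L_z = m_l ℏ = 1ℏ.
cos θ = L_z/|L| = 1/√6, so θ ≈ 65.91°.

θ ≈ 65.91°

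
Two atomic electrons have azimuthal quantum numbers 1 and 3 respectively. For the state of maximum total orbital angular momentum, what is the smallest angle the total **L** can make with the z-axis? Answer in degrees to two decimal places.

θ_min ≈ 26.57°

By the triangle rule, |l₁ − l₂| ≤ L ≤ l₁ + l₂.
L ∈ {2, 3, 4}.
The maximum is L = 4, with |L_tot| = ℏ√(4·5) = 2√5 ℏ.
The minimum angle with z is arccos(4/√20) ≈ 26.57°.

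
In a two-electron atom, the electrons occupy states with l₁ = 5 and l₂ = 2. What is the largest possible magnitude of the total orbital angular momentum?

|L_tot|_max = 2√14 ℏ ≈ 7.483ℏ

Angular momentum addition gives L = |l₁ − l₂|, …, l₁ + l₂.
Allowed values: L = 3, 4, 5, 6, 7.
The largest magnitude corresponds to L = 7: |L_tot| = ℏ√(7·8) = 2√14 ℏ.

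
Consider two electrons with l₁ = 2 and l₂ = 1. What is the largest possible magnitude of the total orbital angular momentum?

L runs from |2 − 1| = 1 to 2 + 1 = 3.
L ∈ {1, 2, 3}.
The largest magnitude corresponds to L = 3: |L_tot| = ℏ√(3·4) = 2√3 ℏ.

|L_tot|_max = 2√3 ℏ ≈ 3.464ℏ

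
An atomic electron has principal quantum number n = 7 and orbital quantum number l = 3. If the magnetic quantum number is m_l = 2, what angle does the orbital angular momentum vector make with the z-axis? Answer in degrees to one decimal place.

θ ≈ 54.7°

|L| = √(l(l+1)) ℏ = 2√3 ℏ.
L_z = m_l ℏ = 2ℏ.
cos θ = L_z/|L| = 2/√12, so θ ≈ 54.7°.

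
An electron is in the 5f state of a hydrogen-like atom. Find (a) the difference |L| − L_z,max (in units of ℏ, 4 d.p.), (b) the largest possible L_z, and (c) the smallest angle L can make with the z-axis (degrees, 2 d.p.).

For 5f, l = 3.
|L| − L_z,max = (2√3 − 3)ℏ ≈ 0.4641ℏ.
L_z,max = lℏ = 3ℏ.
cos θ_min = 3/√12, so θ_min ≈ 30.00°.

|L|−L_z,max ≈ 0.4641ℏ; L_z,max = 3ℏ; θ_min ≈ 30.00°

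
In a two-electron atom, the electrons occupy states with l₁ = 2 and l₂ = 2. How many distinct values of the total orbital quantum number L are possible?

By the triangle rule, |l₁ − l₂| ≤ L ≤ l₁ + l₂.
So L can be 0, 1, 2, 3, 4.
That is 5 values.

5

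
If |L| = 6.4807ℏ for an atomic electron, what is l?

(|L|/ℏ)² = l(l+1) = 42.
l² + l − 42 = 0 ⇒ l = 6.

l = 6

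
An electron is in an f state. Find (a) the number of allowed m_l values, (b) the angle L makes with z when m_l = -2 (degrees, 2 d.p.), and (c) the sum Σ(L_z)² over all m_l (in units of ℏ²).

An f state has l = 3.
There are 2l+1 = 7 values of m_l.
For m_l = -2: cos θ = -2/√12, θ ≈ 125.26°.
Σ m_l² = 28, so Σ(L_z)² = 28 ℏ².

7 values; θ(m_l=-2) ≈ 125.26°; Σ(L_z)² = 28 ℏ²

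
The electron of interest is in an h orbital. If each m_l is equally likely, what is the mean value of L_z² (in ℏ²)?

⟨L_z²⟩ = 10 ℏ²

An h state has l = 5.
The allowed m_l values are -5, -4, -3, -2, -1, 0, 1, 2, 3, 4, 5.
⟨L_z²⟩ = ℏ²·(Σ m_l²)/(2l+1) = ℏ²·110/11 = 10ℏ².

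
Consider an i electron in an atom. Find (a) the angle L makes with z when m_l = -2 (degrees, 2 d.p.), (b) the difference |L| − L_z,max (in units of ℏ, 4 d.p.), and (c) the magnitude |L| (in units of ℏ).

θ(m_l=-2) ≈ 107.98°; |L|−L_z,max ≈ 0.4807ℏ; |L| = √42 ℏ ≈ 6.481ℏ

An i state has l = 6.
For m_l = -2: cos θ = -2/√42, θ ≈ 107.98°.
|L| − L_z,max = (√42 − 6)ℏ ≈ 0.4807ℏ.
|L| = ℏ√(6·7) = √42 ℏ ≈ 6.481ℏ.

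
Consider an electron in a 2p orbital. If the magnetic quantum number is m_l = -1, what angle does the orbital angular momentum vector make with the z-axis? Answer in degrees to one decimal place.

θ ≈ 135.0°

The 2p subshell has l = 1.
|L|² = l(l+1)ℏ² = 2ℏ², so |L| = √2 ℏ.
L_z = m_l ℏ = −1ℏ.
cos θ = L_z/|L| = -1/√2, so θ ≈ 135.0°.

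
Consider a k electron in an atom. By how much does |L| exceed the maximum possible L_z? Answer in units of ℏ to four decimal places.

|L| − L_z,max ≈ 0.4833ℏ

The letter k corresponds to l = 7.
|L| = 2√14 ℏ ≈ 7.4833ℏ, while L_z,max = lℏ = 7ℏ.
The difference is (2√14 − 7)ℏ ≈ 0.4833ℏ.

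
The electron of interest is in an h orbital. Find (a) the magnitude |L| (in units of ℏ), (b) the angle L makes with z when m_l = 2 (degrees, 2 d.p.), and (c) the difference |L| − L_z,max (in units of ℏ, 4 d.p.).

|L| = √30 ℏ ≈ 5.477ℏ; θ(m_l=2) ≈ 68.58°; |L|−L_z,max ≈ 0.4772ℏ

An h state has l = 5.
|L| = ℏ√(5·6) = √30 ℏ ≈ 5.477ℏ.
For m_l = 2: cos θ = 2/√30, θ ≈ 68.58°.
|L| − L_z,max = (√30 − 5)ℏ ≈ 0.4772ℏ.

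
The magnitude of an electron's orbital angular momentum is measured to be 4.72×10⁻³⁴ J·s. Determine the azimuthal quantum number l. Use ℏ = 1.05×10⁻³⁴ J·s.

Dividing by ℏ: |L|/ℏ ≈ 4.495.
(|L|/ℏ)² = l(l+1) ≈ 20.21 ⇒ l = 4.

l = 4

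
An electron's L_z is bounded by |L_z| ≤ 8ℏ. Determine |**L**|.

|L| = 6√2 ℏ ≈ 8.485ℏ

L_z,max = lℏ, so l = 8.
|L| = √(l(l+1)) ℏ = 6√2 ℏ.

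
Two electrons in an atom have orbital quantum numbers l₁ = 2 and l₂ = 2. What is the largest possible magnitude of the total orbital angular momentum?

L runs from |2 − 2| = 0 to 2 + 2 = 4.
So L can be 0, 1, 2, 3, 4.
The largest magnitude corresponds to L = 4: |L_tot| = ℏ√(4·5) = 2√5 ℏ.

|L_tot|_max = 2√5 ℏ ≈ 4.472ℏ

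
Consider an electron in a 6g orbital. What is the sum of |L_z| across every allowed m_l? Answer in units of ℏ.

6g means n = 6, l = 4.
The allowed m_l values are -4, -3, -2, -1, 0, 1, 2, 3, 4.
Σ|m_l| = 2(1+2+…+4) = 20.

Σ|L_z| = 20 ℏ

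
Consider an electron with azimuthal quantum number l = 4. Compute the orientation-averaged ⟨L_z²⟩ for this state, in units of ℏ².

m_l ∈ {-4, -3, -2, -1, 0, 1, 2, 3, 4}.
⟨L_z²⟩ = ℏ²·l(l+1)/3 = 6.667ℏ².

⟨L_z²⟩ = 6.667 ℏ²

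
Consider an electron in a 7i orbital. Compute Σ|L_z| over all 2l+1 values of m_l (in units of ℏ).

Σ|L_z| = 42 ℏ

The 7i subshell has l = 6.
The allowed m_l values are -6, -5, -4, -3, -2, -1, 0, 1, 2, 3, 4, 5, 6.
Σ|m_l| = 2·6(6+1)/2 = 42.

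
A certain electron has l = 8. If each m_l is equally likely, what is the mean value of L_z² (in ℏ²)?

m_l runs from −8 to 8, i.e. {-8, -7, -6, -5, -4, -3, -2, -1, 0, 1, 2, 3, 4, 5, 6, 7, 8}.
⟨L_z²⟩ = ℏ²·(Σ m_l²)/(2l+1) = ℏ²·408/17 = 24ℏ².

⟨L_z²⟩ = 24 ℏ²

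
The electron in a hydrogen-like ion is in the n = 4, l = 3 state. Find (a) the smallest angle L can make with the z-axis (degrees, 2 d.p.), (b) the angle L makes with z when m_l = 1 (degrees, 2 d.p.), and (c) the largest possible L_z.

cos θ_min = 3/√12, so θ_min ≈ 30.00°.
For m_l = 1: cos θ = 1/√12, θ ≈ 73.22°.
L_z,max = lℏ = 3ℏ.

θ_min ≈ 30.00°; θ(m_l=1) ≈ 73.22°; L_z,max = 3ℏ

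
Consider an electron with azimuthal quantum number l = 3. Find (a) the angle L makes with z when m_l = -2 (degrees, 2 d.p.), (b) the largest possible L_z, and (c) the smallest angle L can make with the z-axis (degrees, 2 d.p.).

For m_l = -2: cos θ = -2/√12, θ ≈ 125.26°.
L_z,max = lℏ = 3ℏ.
cos θ_min = 3/√12, so θ_min ≈ 30.00°.

θ(m_l=-2) ≈ 125.26°; L_z,max = 3ℏ; θ_min ≈ 30.00°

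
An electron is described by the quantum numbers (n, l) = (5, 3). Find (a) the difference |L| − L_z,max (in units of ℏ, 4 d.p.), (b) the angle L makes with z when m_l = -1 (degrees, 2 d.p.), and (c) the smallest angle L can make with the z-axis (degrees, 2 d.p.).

|L|−L_z,max ≈ 0.4641ℏ; θ(m_l=-1) ≈ 106.78°; θ_min ≈ 30.00°

|L| − L_z,max = (2√3 − 3)ℏ ≈ 0.4641ℏ.
For m_l = -1: cos θ = -1/√12, θ ≈ 106.78°.
cos θ_min = 3/√12, so θ_min ≈ 30.00°.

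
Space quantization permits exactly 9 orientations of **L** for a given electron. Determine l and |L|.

9 = 2l + 1, so l = (9−1)/2 = 4.
|L| = ℏ√(l(l+1)) = ℏ√(4·5) = 2√5 ℏ.

l = 4, |L| = 2√5 ℏ ≈ 4.472ℏ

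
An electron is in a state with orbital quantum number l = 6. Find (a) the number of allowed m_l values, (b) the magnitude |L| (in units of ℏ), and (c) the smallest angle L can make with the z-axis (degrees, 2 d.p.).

There are 2l+1 = 13 values of m_l.
|L| = ℏ√(6·7) = √42 ℏ ≈ 6.481ℏ.
cos θ_min = 6/√42, so θ_min ≈ 22.21°.

13 values; |L| = √42 ℏ ≈ 6.481ℏ; θ_min ≈ 22.21°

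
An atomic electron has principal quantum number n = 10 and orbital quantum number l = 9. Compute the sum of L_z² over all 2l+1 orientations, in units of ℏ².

Σ(L_z)² = 570 ℏ²

m_l runs from −9 to 9, i.e. {-9, -8, -7, -6, -5, -4, -3, -2, -1, 0, 1, 2, 3, 4, 5, 6, 7, 8, 9}.
Σ m_l² = l(l+1)(2l+1)/3 = 9·10·19/3 = 570.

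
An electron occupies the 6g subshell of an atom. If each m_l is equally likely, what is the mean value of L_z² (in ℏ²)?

⟨L_z²⟩ = 6.667 ℏ²

6g means n = 6, l = 4.
m_l ∈ {-4, -3, -2, -1, 0, 1, 2, 3, 4}.
⟨L_z²⟩ = ℏ²·l(l+1)/3 = 6.667ℏ².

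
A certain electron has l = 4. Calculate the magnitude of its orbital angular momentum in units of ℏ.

|L| = ℏ√(l(l+1)) = ℏ√(4·5) = 2√5 ℏ

|L| = 2√5 ℏ ≈ 4.472ℏ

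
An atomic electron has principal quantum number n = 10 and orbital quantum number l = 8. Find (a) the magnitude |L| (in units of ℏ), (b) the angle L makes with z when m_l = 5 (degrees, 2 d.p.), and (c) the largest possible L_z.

|L| = ℏ√(8·9) = 6√2 ℏ ≈ 8.485ℏ.
For m_l = 5: cos θ = 5/√72, θ ≈ 53.90°.
L_z,max = lℏ = 8ℏ.

|L| = 6√2 ℏ ≈ 8.485ℏ; θ(m_l=5) ≈ 53.90°; L_z,max = 8ℏ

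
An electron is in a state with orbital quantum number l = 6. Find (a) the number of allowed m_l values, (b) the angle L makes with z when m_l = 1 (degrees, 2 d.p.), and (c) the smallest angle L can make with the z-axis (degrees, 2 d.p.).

There are 2l+1 = 13 values of m_l.
For m_l = 1: cos θ = 1/√42, θ ≈ 81.12°.
cos θ_min = 6/√42, so θ_min ≈ 22.21°.

13 values; θ(m_l=1) ≈ 81.12°; θ_min ≈ 22.21°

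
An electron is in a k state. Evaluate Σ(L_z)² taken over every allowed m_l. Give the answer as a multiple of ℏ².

For a k orbital, l = 7.
m_l runs from −7 to 7, i.e. {-7, -6, -5, -4, -3, -2, -1, 0, 1, 2, 3, 4, 5, 6, 7}.
Σ m_l² = 2·(1 + 4 + 9 + 16 + 25 + 36 + 49) = 280.

Σ(L_z)² = 280 ℏ²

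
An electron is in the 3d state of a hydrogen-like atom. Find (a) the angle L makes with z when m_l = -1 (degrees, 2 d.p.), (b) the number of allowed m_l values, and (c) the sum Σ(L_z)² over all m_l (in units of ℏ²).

θ(m_l=-1) ≈ 114.09°; 5 values; Σ(L_z)² = 10 ℏ²

3d means n = 3, l = 2.
For m_l = -1: cos θ = -1/√6, θ ≈ 114.09°.
There are 2l+1 = 5 values of m_l.
Σ m_l² = 10, so Σ(L_z)² = 10 ℏ².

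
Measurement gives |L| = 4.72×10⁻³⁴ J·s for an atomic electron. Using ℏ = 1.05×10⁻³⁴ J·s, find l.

l = 4

|L|/ℏ = (4.72×10⁻³⁴)/(1.05×10⁻³⁴) ≈ 4.495.
Set l(l+1) = 20.21; the integer solution is l = 4.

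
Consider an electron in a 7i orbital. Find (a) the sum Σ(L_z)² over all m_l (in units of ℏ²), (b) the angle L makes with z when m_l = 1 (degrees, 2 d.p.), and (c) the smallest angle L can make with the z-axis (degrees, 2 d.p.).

Σ(L_z)² = 182 ℏ²; θ(m_l=1) ≈ 81.12°; θ_min ≈ 22.21°

For 7i, l = 6.
Σ m_l² = 182, so Σ(L_z)² = 182 ℏ².
For m_l = 1: cos θ = 1/√42, θ ≈ 81.12°.
cos θ_min = 6/√42, so θ_min ≈ 22.21°.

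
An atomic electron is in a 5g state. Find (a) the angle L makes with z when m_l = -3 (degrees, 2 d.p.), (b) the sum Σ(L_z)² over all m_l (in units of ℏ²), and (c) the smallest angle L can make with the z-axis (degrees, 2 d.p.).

θ(m_l=-3) ≈ 132.13°; Σ(L_z)² = 60 ℏ²; θ_min ≈ 26.57°

For 5g, l = 4.
For m_l = -3: cos θ = -3/√20, θ ≈ 132.13°.
Σ m_l² = 60, so Σ(L_z)² = 60 ℏ².
cos θ_min = 4/√20, so θ_min ≈ 26.57°.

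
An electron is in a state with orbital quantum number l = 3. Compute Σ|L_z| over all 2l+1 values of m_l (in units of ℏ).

Σ|L_z| = 12 ℏ

m_l ∈ {-3, -2, -1, 0, 1, 2, 3}.
Σ|m_l| = 2·3(3+1)/2 = 12.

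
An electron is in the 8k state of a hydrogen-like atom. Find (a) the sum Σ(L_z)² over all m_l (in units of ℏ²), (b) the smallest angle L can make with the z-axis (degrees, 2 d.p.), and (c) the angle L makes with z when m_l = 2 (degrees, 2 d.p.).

Σ(L_z)² = 280 ℏ²; θ_min ≈ 20.70°; θ(m_l=2) ≈ 74.50°

8k means n = 8, l = 7.
Σ m_l² = 280, so Σ(L_z)² = 280 ℏ².
cos θ_min = 7/√56, so θ_min ≈ 20.70°.
For m_l = 2: cos θ = 2/√56, θ ≈ 74.50°.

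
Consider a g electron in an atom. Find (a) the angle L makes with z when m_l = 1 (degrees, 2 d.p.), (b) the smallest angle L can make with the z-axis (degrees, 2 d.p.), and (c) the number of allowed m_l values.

For a g orbital, l = 4.
For m_l = 1: cos θ = 1/√20, θ ≈ 77.08°.
cos θ_min = 4/√20, so θ_min ≈ 26.57°.
There are 2l+1 = 9 values of m_l.

θ(m_l=1) ≈ 77.08°; θ_min ≈ 26.57°; 9 values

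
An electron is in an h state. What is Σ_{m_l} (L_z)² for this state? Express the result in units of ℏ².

Σ(L_z)² = 110 ℏ²

An h state has l = 5.
m_l ∈ {-5, -4, -3, -2, -1, 0, 1, 2, 3, 4, 5}.
Summing m² from −5 to 5: Σ m_l² = 110.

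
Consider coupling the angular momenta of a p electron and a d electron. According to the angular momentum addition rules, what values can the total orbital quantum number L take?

L = 1, 2, 3

L runs from |1 − 2| = 1 to 1 + 2 = 3.
So L can be 1, 2, 3.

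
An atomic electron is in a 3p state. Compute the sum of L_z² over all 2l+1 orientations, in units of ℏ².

Σ(L_z)² = 2 ℏ²

3p means n = 3, l = 1.
m_l ∈ {-1, 0, 1}.
Σ m_l² = 2·(1) = 2.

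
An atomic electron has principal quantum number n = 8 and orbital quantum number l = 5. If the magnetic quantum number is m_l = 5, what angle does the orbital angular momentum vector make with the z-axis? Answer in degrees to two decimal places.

|L|² = l(l+1)ℏ² = 30ℏ², so |L| = √30 ℏ.
L_z = m_l ℏ = 5ℏ.
cos θ = L_z/|L| = 5/√30, so θ ≈ 24.09°.

θ ≈ 24.09°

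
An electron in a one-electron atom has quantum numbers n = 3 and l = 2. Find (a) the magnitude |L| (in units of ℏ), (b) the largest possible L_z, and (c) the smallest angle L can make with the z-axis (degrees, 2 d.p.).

|L| = ℏ√(2·3) = √6 ℏ ≈ 2.449ℏ.
L_z,max = lℏ = 2ℏ.
cos θ_min = 2/√6, so θ_min ≈ 35.26°.

|L| = √6 ℏ ≈ 2.449ℏ; L_z,max = 2ℏ; θ_min ≈ 35.26°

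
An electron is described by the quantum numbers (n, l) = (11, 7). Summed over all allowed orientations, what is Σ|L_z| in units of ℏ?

The allowed m_l values are -7, -6, -5, -4, -3, -2, -1, 0, 1, 2, 3, 4, 5, 6, 7.
Σ|m_l| = 2(1+2+…+7) = 56.

Σ|L_z| = 56 ℏ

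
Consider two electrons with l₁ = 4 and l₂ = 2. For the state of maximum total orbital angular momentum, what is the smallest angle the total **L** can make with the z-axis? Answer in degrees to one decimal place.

By the triangle rule, |l₁ − l₂| ≤ L ≤ l₁ + l₂.
Allowed values: L = 2, 3, 4, 5, 6.
The maximum is L = 6, with |L_tot| = ℏ√(6·7) = √42 ℏ.
The minimum angle with z is arccos(6/√42) ≈ 22.2°.

θ_min ≈ 22.2°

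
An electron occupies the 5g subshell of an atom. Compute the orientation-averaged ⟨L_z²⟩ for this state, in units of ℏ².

For 5g, l = 4.
m_l ∈ {-4, -3, -2, -1, 0, 1, 2, 3, 4}.
Average of L_z² over 9 states: 60/9 ℏ² = 6.667 ℏ².

⟨L_z²⟩ = 6.667 ℏ²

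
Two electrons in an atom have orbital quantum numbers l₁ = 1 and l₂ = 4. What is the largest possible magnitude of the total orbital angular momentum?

By the triangle rule, |l₁ − l₂| ≤ L ≤ l₁ + l₂.
Allowed values: L = 3, 4, 5.
The largest magnitude corresponds to L = 5: |L_tot| = ℏ√(5·6) = √30 ℏ.

|L_tot|_max = √30 ℏ ≈ 5.477ℏ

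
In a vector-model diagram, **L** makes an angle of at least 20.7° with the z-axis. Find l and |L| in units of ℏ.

cos²θ_min = l/(l+1) = 0.8751.
Solving: l = 7.
Then |L| = ℏ√(7·8) = 2√14 ℏ.

l = 7, |L| = 2√14 ℏ ≈ 7.483ℏ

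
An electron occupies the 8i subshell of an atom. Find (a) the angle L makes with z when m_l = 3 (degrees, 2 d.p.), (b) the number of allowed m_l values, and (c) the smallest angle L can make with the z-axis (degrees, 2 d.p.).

θ(m_l=3) ≈ 62.42°; 13 values; θ_min ≈ 22.21°

For 8i, l = 6.
For m_l = 3: cos θ = 3/√42, θ ≈ 62.42°.
There are 2l+1 = 13 values of m_l.
cos θ_min = 6/√42, so θ_min ≈ 22.21°.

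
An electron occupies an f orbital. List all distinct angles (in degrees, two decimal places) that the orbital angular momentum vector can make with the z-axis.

θ ∈ {30.00°, 54.74°, 73.22°, 90.00°, 106.78°, 125.26°, 150.00°}

For an f orbital, l = 3.
|L| = √(l(l+1)) ℏ = 2√3 ℏ.
cos θ = m_l/√12 for each m_l ∈ {-3, -2, -1, 0, 1, 2, 3}.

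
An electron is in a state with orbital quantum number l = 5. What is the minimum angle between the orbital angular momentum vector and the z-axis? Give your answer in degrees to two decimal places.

|L|² = l(l+1)ℏ² = 30ℏ², so |L| = √30 ℏ.
The smallest angle corresponds to the largest L_z, i.e. m_l = l = 5, giving L_z = 5ℏ.
cos θ_min = 5/√30, so θ_min ≈ 24.09°.

θ_min ≈ 24.09°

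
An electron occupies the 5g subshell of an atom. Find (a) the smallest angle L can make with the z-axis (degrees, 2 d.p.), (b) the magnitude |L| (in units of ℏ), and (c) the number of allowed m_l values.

θ_min ≈ 26.57°; |L| = 2√5 ℏ ≈ 4.472ℏ; 9 values

The 5g subshell has l = 4.
cos θ_min = 4/√20, so θ_min ≈ 26.57°.
|L| = ℏ√(4·5) = 2√5 ℏ ≈ 4.472ℏ.
There are 2l+1 = 9 values of m_l.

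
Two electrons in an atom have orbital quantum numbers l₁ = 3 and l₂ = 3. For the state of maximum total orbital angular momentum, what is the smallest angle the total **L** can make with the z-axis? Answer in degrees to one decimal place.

By the triangle rule, |l₁ − l₂| ≤ L ≤ l₁ + l₂.
L ∈ {0, 1, 2, 3, 4, 5, 6}.
The maximum is L = 6, with |L_tot| = ℏ√(6·7) = √42 ℏ.
The minimum angle with z is arccos(6/√42) ≈ 22.2°.

θ_min ≈ 22.2°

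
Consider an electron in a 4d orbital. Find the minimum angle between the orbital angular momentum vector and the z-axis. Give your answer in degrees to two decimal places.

θ_min ≈ 35.26°

4d means n = 4, l = 2.
|L| = √(l(l+1)) ℏ = √6 ℏ.
The smallest angle corresponds to the largest L_z, i.e. m_l = l = 2, giving L_z = 2ℏ.
cos θ_min = 2/√6, so θ_min ≈ 35.26°.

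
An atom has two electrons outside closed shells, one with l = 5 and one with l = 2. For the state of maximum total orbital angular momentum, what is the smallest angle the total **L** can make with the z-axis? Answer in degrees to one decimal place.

By the triangle rule, |l₁ − l₂| ≤ L ≤ l₁ + l₂.
Allowed values: L = 3, 4, 5, 6, 7.
The maximum is L = 7, with |L_tot| = ℏ√(7·8) = 2√14 ℏ.
The minimum angle with z is arccos(7/√56) ≈ 20.7°.

θ_min ≈ 20.7°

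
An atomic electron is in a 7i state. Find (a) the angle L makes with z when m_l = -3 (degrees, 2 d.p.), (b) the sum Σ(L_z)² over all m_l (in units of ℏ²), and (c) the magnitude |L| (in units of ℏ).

θ(m_l=-3) ≈ 117.58°; Σ(L_z)² = 182 ℏ²; |L| = √42 ℏ ≈ 6.481ℏ

7i means n = 7, l = 6.
For m_l = -3: cos θ = -3/√42, θ ≈ 117.58°.
Σ m_l² = 182, so Σ(L_z)² = 182 ℏ².
|L| = ℏ√(6·7) = √42 ℏ ≈ 6.481ℏ.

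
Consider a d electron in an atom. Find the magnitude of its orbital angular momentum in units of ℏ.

A d state has l = 2.
|L| = ℏ√(l(l+1)) = ℏ√(2·3) = √6 ℏ

|L| = √6 ℏ ≈ 2.449ℏ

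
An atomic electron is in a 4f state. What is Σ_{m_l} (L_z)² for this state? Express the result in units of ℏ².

Σ(L_z)² = 28 ℏ²

The 4f subshell has l = 3.
m_l runs from −3 to 3, i.e. {-3, -2, -1, 0, 1, 2, 3}.
Σ m_l² = l(l+1)(2l+1)/3 = 3·4·7/3 = 28.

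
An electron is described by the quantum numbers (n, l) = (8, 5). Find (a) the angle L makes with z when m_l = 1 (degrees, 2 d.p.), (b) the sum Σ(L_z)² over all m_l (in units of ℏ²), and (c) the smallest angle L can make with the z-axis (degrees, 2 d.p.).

For m_l = 1: cos θ = 1/√30, θ ≈ 79.48°.
Σ m_l² = 110, so Σ(L_z)² = 110 ℏ².
cos θ_min = 5/√30, so θ_min ≈ 24.09°.

θ(m_l=1) ≈ 79.48°; Σ(L_z)² = 110 ℏ²; θ_min ≈ 24.09°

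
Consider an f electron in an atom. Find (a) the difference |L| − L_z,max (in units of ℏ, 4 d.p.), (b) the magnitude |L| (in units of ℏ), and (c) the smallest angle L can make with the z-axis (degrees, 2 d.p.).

|L|−L_z,max ≈ 0.4641ℏ; |L| = 2√3 ℏ ≈ 3.464ℏ; θ_min ≈ 30.00°

F corresponds to l = 3.
|L| − L_z,max = (2√3 − 3)ℏ ≈ 0.4641ℏ.
|L| = ℏ√(3·4) = 2√3 ℏ ≈ 3.464ℏ.
cos θ_min = 3/√12, so θ_min ≈ 30.00°.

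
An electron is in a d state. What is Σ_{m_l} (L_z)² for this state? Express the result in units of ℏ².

A d state has l = 2.
m_l runs from −2 to 2, i.e. {-2, -1, 0, 1, 2}.
Σ m_l² = 2·(1 + 4) = 10.

Σ(L_z)² = 10 ℏ²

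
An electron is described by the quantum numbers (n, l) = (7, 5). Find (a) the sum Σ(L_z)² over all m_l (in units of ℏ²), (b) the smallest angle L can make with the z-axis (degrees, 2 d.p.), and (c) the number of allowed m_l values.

Σ(L_z)² = 110 ℏ²; θ_min ≈ 24.09°; 11 values

Σ m_l² = 110, so Σ(L_z)² = 110 ℏ².
cos θ_min = 5/√30, so θ_min ≈ 24.09°.
There are 2l+1 = 11 values of m_l.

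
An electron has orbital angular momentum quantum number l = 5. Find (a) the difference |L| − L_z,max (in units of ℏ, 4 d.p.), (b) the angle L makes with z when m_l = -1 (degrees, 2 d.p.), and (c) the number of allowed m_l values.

|L|−L_z,max ≈ 0.4772ℏ; θ(m_l=-1) ≈ 100.52°; 11 values

|L| − L_z,max = (√30 − 5)ℏ ≈ 0.4772ℏ.
For m_l = -1: cos θ = -1/√30, θ ≈ 100.52°.
There are 2l+1 = 11 values of m_l.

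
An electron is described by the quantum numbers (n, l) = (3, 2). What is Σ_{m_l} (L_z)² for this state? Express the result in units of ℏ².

Σ(L_z)² = 10 ℏ²

m_l runs from −2 to 2, i.e. {-2, -1, 0, 1, 2}.
Σ m_l² = 2·(1 + 4) = 10.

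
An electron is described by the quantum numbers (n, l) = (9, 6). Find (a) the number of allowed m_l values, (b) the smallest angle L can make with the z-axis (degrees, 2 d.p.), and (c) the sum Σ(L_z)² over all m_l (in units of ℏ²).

13 values; θ_min ≈ 22.21°; Σ(L_z)² = 182 ℏ²

There are 2l+1 = 13 values of m_l.
cos θ_min = 6/√42, so θ_min ≈ 22.21°.
Σ m_l² = 182, so Σ(L_z)² = 182 ℏ².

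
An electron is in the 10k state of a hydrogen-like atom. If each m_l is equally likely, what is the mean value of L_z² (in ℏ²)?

10k means n = 10, l = 7.
The allowed m_l values are -7, -6, -5, -4, -3, -2, -1, 0, 1, 2, 3, 4, 5, 6, 7.
Average of L_z² over 15 states: 280/15 ℏ² = 18.67 ℏ².

⟨L_z²⟩ = 18.67 ℏ²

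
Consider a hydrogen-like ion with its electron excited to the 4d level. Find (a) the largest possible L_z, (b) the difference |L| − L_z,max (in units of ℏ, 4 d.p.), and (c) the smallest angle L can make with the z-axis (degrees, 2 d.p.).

The 4d level has l = 2.
L_z,max = lℏ = 2ℏ.
|L| − L_z,max = (√6 − 2)ℏ ≈ 0.4495ℏ.
cos θ_min = 2/√6, so θ_min ≈ 35.26°.

L_z,max = 2ℏ; |L|−L_z,max ≈ 0.4495ℏ; θ_min ≈ 35.26°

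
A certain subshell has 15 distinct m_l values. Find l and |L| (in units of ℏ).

l = 7, |L| = 2√14 ℏ ≈ 7.483ℏ

2l + 1 = 15 ⇒ l = 7.
Then |L| = √(l(l+1)) ℏ = 2√14 ℏ.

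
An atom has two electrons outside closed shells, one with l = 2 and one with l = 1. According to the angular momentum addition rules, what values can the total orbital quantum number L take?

L = 1, 2, 3

L runs from |2 − 1| = 1 to 2 + 1 = 3.
Allowed values: L = 1, 2, 3.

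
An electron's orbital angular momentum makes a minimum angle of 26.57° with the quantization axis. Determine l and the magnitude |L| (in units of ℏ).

l = 4, |L| = 2√5 ℏ ≈ 4.472ℏ

At minimum angle, m_l = l, so cos θ = l/√(l(l+1)); cos²θ = l/(l+1) = 0.7999.
Solving: l = 4.
Then |L| = ℏ√(4·5) = 2√5 ℏ.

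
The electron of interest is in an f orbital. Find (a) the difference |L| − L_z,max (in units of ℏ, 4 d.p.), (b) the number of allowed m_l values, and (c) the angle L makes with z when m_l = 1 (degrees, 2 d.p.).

F corresponds to l = 3.
|L| − L_z,max = (2√3 − 3)ℏ ≈ 0.4641ℏ.
There are 2l+1 = 7 values of m_l.
For m_l = 1: cos θ = 1/√12, θ ≈ 73.22°.

|L|−L_z,max ≈ 0.4641ℏ; 7 values; θ(m_l=1) ≈ 73.22°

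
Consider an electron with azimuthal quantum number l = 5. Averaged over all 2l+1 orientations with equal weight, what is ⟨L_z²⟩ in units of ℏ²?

The allowed m_l values are -5, -4, -3, -2, -1, 0, 1, 2, 3, 4, 5.
⟨L_z²⟩ = ℏ²·(Σ m_l²)/(2l+1) = ℏ²·110/11 = 10ℏ².

⟨L_z²⟩ = 10 ℏ²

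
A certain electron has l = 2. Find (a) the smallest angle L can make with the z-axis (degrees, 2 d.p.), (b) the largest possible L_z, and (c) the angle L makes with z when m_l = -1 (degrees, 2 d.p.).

cos θ_min = 2/√6, so θ_min ≈ 35.26°.
L_z,max = lℏ = 2ℏ.
For m_l = -1: cos θ = -1/√6, θ ≈ 114.09°.

θ_min ≈ 35.26°; L_z,max = 2ℏ; θ(m_l=-1) ≈ 114.09°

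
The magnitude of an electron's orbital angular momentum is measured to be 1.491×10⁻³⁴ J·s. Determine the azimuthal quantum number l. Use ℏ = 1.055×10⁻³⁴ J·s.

l = 1

In units of ℏ, |L| ≈ 1.413.
Set l(l+1) = 2.00; the integer solution is l = 1.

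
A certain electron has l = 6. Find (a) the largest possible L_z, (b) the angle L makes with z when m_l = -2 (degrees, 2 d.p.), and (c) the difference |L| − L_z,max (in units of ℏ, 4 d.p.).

L_z,max = 6ℏ; θ(m_l=-2) ≈ 107.98°; |L|−L_z,max ≈ 0.4807ℏ

L_z,max = lℏ = 6ℏ.
For m_l = -2: cos θ = -2/√42, θ ≈ 107.98°.
|L| − L_z,max = (√42 − 6)ℏ ≈ 0.4807ℏ.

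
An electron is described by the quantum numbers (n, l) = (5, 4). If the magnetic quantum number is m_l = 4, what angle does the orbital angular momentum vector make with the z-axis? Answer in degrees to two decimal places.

|L| = ℏ√(l(l+1)) = 2√5 ℏ.
L_z = m_l ℏ = 4ℏ.
cos θ = L_z/|L| = 4/√20, so θ ≈ 26.57°.

θ ≈ 26.57°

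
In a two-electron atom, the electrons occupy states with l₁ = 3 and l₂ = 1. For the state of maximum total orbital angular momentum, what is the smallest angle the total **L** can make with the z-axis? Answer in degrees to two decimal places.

θ_min ≈ 26.57°

By the triangle rule, |l₁ − l₂| ≤ L ≤ l₁ + l₂.
So L can be 2, 3, 4.
The maximum is L = 4, with |L_tot| = ℏ√(4·5) = 2√5 ℏ.
The minimum angle with z is arccos(4/√20) ≈ 26.57°.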